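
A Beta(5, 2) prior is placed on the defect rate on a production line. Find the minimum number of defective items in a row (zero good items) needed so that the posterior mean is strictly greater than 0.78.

k = 3

After k defective items and 0 good items the posterior is Beta(5+k, 2), with mean (5+k)/(5+2+k).
Set (5+k)/(7+k) > 0.78 and solve: k > (0.78·7 − 5)/(1 − 0.78) = 2.091.
The smallest integer exceeding 2.091 is 3, and checking k=3: (8)/(10) = 0.8000 > 0.78.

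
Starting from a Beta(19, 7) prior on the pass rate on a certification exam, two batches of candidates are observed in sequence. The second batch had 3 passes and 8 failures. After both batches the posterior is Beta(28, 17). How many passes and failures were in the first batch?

6 passes and 2 failures

Sequential conjugate updates are equivalent to a single update on the pooled data, so total successes = posterior α − prior α and total failures = posterior β − prior β.
Total across both batches: 28−19=9 passes, 17−7=10 failures.
Subtract the second batch: 9−3=6 passes and 10−8=2 failures.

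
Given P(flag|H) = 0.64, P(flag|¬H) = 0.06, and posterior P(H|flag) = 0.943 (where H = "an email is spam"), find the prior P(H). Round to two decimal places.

P(H) = 0.61

Bayes' rule in odds form gives O(H|E) = O(H)·[P(E|H)/P(E|¬H)], hence O(H) = O(H|E)/LR.
Posterior odds = 0.943/(1−0.943) = 16.5439. LR = 0.64/0.06 = 10.6667.
Prior odds = 16.5439/10.6667 = 1.5510, so P(H) = 1.5510/(1+1.5510) ≈ 0.61.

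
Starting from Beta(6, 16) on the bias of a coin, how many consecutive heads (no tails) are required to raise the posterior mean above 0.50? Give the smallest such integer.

After k heads and 0 tails the posterior is Beta(6+k, 16), with mean (6+k)/(6+16+k).
Set (6+k)/(22+k) > 0.50 and solve: k > (0.50·22 − 6)/(1 − 0.50) = 10.000.
The smallest integer exceeding 10.000 is 11.

k = 11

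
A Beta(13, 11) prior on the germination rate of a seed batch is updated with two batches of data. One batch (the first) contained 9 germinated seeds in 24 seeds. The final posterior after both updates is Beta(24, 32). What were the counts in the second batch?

Because Beta–binomial updating is additive in the counts, the combined data contributed (α_post−α_prior, β_post−β_prior) successes and failures.
Total across both batches: 24−13=11 germinated seeds, 32−11=21 non-germinating seeds.
Subtract the first batch: 11−9=2 germinated seeds and 21−15=6 non-germinating seeds.

2 germinated seeds and 6 non-germinating seeds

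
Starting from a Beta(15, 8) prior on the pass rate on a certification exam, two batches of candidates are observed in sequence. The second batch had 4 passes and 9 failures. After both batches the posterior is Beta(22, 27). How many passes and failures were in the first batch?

Because Beta–binomial updating is additive in the counts, the combined data contributed (α_post−α_prior, β_post−β_prior) successes and failures.
Total across both batches: 22−15=7 passes, 27−8=19 failures.
Subtract the second batch: 7−4=3 passes and 19−9=10 failures.

3 passes and 10 failures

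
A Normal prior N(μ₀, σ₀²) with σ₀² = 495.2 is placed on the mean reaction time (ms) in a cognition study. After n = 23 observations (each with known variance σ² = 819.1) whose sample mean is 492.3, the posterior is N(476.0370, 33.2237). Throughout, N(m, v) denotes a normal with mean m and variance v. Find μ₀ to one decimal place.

With known observation variance, the Normal–Normal posterior has precision τ_n = τ₀ + n/σ² and mean μ_n = (τ₀μ₀ + (n/σ²)x̄)/τ_n.
Here τ₀ = 1/495.2 = 0.002019 and τ_data = 23/819.1 = 0.028080, so τ_n = 0.030099.
Rearranging for μ₀: μ₀ = (μ_n·τ_n − τ_data·x̄)/τ₀ = (476.0370·0.030099 − 0.028080·492.3) / 0.002019 = 0.504454/0.002019 ≈ 249.9.

μ₀ = 249.9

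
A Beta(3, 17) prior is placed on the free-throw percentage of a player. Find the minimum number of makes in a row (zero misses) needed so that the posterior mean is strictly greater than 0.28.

After k makes and 0 misses the posterior is Beta(3+k, 17), with mean (3+k)/(3+17+k).
Set (3+k)/(20+k) > 0.28 and solve: k > (0.28·20 − 3)/(1 − 0.28) = 3.611.
The smallest integer exceeding 3.611 is 4, and checking k=4: (7)/(24) = 0.2917 > 0.28.

k = 4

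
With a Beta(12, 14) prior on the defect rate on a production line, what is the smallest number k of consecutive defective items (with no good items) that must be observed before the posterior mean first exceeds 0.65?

k = 15

After k defective items and 0 good items the posterior is Beta(12+k, 14), with mean (12+k)/(12+14+k).
Set (12+k)/(26+k) > 0.65 and solve: k > (0.65·26 − 12)/(1 − 0.65) = 14.000.
The smallest integer exceeding 14.000 is 15, and checking k=15: (27)/(41) = 0.6585 > 0.65.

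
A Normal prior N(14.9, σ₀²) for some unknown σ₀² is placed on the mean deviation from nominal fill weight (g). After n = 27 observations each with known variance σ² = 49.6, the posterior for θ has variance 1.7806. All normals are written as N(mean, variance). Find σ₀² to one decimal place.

σ₀² = 58.0

Posterior precision equals prior precision plus data precision: 1/σ_n² = 1/σ₀² + n/σ².
So 1/σ₀² = 1/1.7806 − 27/49.6 = 0.561608 − 0.544355 = 0.017253.
Hence σ₀² = 1/0.017253 ≈ 58.0.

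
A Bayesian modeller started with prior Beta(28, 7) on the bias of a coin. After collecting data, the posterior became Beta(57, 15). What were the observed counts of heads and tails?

29 heads and 8 tails

A Beta(a, b) prior with s successes and f failures in binomial data gives a Beta(a+s, b+f) posterior.
Match parameters: s=57−28=29, f=15−7=8.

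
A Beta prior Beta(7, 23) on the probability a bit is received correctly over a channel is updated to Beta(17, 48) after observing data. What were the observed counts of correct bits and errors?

10 correct bits and 25 errors

Beta is conjugate to the binomial likelihood: posterior = Beta(α+s, β+f).
Match parameters: s=17−7=10, f=48−23=25.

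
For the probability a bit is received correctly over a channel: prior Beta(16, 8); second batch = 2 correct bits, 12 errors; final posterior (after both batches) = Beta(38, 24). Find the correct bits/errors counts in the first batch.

Because Beta–binomial updating is additive in the counts, the combined data contributed (α_post−α_prior, β_post−β_prior) successes and failures.
Total across both batches: 38−16=22 correct bits, 24−8=16 errors.
Subtract the second batch: 22−2=20 correct bits and 16−12=4 errors.

20 correct bits and 4 errors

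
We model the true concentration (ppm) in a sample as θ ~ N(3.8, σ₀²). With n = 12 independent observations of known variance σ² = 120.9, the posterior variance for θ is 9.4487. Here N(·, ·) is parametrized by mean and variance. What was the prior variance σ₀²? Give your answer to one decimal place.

For the Normal–Normal model with known σ², precisions add: τ_n = τ₀ + n/σ².
So 1/σ₀² = 1/9.4487 − 12/120.9 = 0.105835 − 0.099256 = 0.006579.
Hence σ₀² = 1/0.006579 ≈ 152.0.

σ₀² = 152.0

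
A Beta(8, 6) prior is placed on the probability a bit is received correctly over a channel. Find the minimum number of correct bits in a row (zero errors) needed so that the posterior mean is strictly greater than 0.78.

k = 14

After k correct bits and 0 errors the posterior is Beta(8+k, 6), with mean (8+k)/(8+6+k).
Set (8+k)/(14+k) > 0.78 and solve: k > (0.78·14 − 8)/(1 − 0.78) = 13.273.
The smallest integer exceeding 13.273 is 14.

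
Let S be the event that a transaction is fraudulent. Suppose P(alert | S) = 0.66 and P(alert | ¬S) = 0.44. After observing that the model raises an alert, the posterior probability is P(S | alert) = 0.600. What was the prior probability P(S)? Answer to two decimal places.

P(S) = 0.50

In odds form, posterior odds = prior odds × likelihood ratio, so prior odds = posterior odds ÷ LR.
Posterior odds = 0.600/(1−0.600) = 1.5000. LR = 0.66/0.44 = 1.5000.
Prior odds = 1.5000/1.5000 = 1.0000, so P(S) = 1.0000/(1+1.0000) ≈ 0.50.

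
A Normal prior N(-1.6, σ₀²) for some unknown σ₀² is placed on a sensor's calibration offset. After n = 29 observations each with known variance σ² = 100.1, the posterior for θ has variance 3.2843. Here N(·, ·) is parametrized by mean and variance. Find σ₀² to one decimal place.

For the Normal–Normal model with known σ², precisions add: τ_n = τ₀ + n/σ².
So 1/σ₀² = 1/3.2843 − 29/100.1 = 0.304479 − 0.289710 = 0.014769.
Hence σ₀² = 1/0.014769 ≈ 67.7.

σ₀² = 67.7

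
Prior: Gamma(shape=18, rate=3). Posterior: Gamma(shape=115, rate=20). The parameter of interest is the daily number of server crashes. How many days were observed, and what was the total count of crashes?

n = 17 days with total 97 crashes

Gamma–Poisson conjugacy: posterior shape = α + Σxᵢ, posterior rate = β + n.
Matching: Σxᵢ = 115 − 18 = 97 and n = 20 − 3 = 17.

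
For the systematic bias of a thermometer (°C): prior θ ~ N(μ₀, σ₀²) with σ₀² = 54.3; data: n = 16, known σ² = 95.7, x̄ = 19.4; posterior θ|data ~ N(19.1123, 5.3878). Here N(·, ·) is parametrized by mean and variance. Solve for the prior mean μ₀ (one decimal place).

μ₀ = 16.5

The posterior mean is a precision-weighted average: μ_n = (τ₀μ₀ + τ_data·x̄)/(τ₀+τ_data), with τ₀=1/σ₀² and τ_data=n/σ².
Here τ₀ = 1/54.3 = 0.018416 and τ_data = 16/95.7 = 0.167189, so τ_n = 0.185605.
Rearranging for μ₀: μ₀ = (μ_n·τ_n − τ_data·x̄)/τ₀ = (19.1123·0.185605 − 0.167189·19.4) / 0.018416 = 0.303872/0.018416 ≈ 16.5.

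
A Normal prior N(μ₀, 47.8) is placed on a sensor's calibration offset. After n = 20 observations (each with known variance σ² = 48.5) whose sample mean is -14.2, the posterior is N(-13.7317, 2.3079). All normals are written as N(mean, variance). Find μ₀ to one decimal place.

The posterior mean is a precision-weighted average: μ_n = (τ₀μ₀ + τ_data·x̄)/(τ₀+τ_data), with τ₀=1/σ₀² and τ_data=n/σ².
Here τ₀ = 1/47.8 = 0.020921 and τ_data = 20/48.5 = 0.412371, so τ_n = 0.433292.
Rearranging for μ₀: μ₀ = (μ_n·τ_n − τ_data·x̄)/τ₀ = (-13.7317·0.433292 − 0.412371·-14.2) / 0.020921 = -0.094168/0.020921 ≈ -4.5.

μ₀ = -4.5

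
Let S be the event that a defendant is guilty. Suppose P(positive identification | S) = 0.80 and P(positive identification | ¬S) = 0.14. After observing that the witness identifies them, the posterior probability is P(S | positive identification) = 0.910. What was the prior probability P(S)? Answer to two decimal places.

P(S) = 0.64

In odds form, posterior odds = prior odds × likelihood ratio, so prior odds = posterior odds ÷ LR.
Posterior odds = 0.910/(1−0.910) = 10.1111. LR = 0.80/0.14 = 5.7143.
Prior odds = 10.1111/5.7143 = 1.7694, so P(S) = 1.7694/(1+1.7694) ≈ 0.64.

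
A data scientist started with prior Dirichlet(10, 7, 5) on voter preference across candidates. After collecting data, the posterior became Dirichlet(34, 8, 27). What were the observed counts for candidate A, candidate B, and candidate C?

counts (24, 1, 22)

For a Dirichlet(α) prior with multinomial counts c, the posterior is Dirichlet(α + c) componentwise.
Counts are posterior − prior componentwise: 34−10=24, 8−7=1, 27−5=22.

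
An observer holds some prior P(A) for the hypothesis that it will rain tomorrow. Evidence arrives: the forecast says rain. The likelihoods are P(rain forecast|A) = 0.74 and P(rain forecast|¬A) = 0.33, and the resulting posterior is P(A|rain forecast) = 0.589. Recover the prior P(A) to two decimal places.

In odds form, posterior odds = prior odds × likelihood ratio, so prior odds = posterior odds ÷ LR.
Posterior odds = 0.589/(1−0.589) = 1.4331. LR = 0.74/0.33 = 2.2424.
Prior odds = 1.4331/2.2424 = 0.6391, so P(A) = 0.6391/(1+0.6391) ≈ 0.39.

P(A) = 0.39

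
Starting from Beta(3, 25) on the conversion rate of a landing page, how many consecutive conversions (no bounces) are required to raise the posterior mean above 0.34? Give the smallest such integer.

After k conversions and 0 bounces the posterior is Beta(3+k, 25), with mean (3+k)/(3+25+k).
Set (3+k)/(28+k) > 0.34 and solve: k > (0.34·28 − 3)/(1 − 0.34) = 9.879.
The smallest integer exceeding 9.879 is 10, and checking k=10: (13)/(38) = 0.3421 > 0.34.

k = 10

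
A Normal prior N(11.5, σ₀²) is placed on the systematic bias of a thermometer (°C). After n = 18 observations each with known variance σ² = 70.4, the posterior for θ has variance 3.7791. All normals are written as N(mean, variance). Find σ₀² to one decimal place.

σ₀² = 112.0

Posterior precision equals prior precision plus data precision: 1/σ_n² = 1/σ₀² + n/σ².
So 1/σ₀² = 1/3.7791 − 18/70.4 = 0.264613 − 0.255682 = 0.008931.
Hence σ₀² = 1/0.008931 ≈ 112.0.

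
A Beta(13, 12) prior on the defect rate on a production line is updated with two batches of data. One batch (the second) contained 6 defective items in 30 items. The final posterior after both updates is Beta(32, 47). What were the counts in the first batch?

Sequential conjugate updates are equivalent to a single update on the pooled data, so total successes = posterior α − prior α and total failures = posterior β − prior β.
Total across both batches: 32−13=19 defective items, 47−12=35 good items.
Subtract the second batch: 19−6=13 defective items and 35−24=11 good items.

13 defective items and 11 good items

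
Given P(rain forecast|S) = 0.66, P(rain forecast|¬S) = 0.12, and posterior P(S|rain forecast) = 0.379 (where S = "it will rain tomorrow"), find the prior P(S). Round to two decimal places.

In odds form, posterior odds = prior odds × likelihood ratio, so prior odds = posterior odds ÷ LR.
Posterior odds = 0.379/(1−0.379) = 0.6103. LR = 0.66/0.12 = 5.5000.
Prior odds = 0.6103/5.5000 = 0.1110, so P(S) = 0.1110/(1+0.1110) ≈ 0.10.

P(S) = 0.10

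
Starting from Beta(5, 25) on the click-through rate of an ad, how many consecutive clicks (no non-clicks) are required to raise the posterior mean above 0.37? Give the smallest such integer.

After k clicks and 0 non-clicks the posterior is Beta(5+k, 25), with mean (5+k)/(5+25+k).
Set (5+k)/(30+k) > 0.37 and solve: k > (0.37·30 − 5)/(1 − 0.37) = 9.683.
The smallest integer exceeding 9.683 is 10.

k = 10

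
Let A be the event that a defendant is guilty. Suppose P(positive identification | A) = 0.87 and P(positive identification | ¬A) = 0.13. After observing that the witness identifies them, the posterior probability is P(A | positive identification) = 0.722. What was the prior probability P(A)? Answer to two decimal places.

P(A) = 0.28

In odds form, posterior odds = prior odds × likelihood ratio, so prior odds = posterior odds ÷ LR.
Posterior odds = 0.722/(1−0.722) = 2.5971. LR = 0.87/0.13 = 6.6923.
Prior odds = 2.5971/6.6923 = 0.3881, so P(A) = 0.3881/(1+0.3881) ≈ 0.28.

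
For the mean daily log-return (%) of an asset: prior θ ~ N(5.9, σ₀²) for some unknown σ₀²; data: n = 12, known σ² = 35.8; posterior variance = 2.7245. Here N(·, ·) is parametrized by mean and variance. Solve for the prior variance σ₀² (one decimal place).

σ₀² = 31.4

Posterior precision equals prior precision plus data precision: 1/σ_n² = 1/σ₀² + n/σ².
So 1/σ₀² = 1/2.7245 − 12/35.8 = 0.367040 − 0.335196 = 0.031844.
Hence σ₀² = 1/0.031844 ≈ 31.4.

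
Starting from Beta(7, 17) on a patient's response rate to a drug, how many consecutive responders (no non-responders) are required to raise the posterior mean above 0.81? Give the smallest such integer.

k = 66

After k responders and 0 non-responders the posterior is Beta(7+k, 17), with mean (7+k)/(7+17+k).
Set (7+k)/(24+k) > 0.81 and solve: k > (0.81·24 − 7)/(1 − 0.81) = 65.474.
The smallest integer exceeding 65.474 is 66, and checking k=66: (73)/(90) = 0.8111 > 0.81.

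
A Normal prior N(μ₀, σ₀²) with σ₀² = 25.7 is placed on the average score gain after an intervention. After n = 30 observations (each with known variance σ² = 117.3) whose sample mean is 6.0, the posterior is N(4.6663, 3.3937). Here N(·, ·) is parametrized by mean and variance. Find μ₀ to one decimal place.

With known observation variance, the Normal–Normal posterior has precision τ_n = τ₀ + n/σ² and mean μ_n = (τ₀μ₀ + (n/σ²)x̄)/τ_n.
Here τ₀ = 1/25.7 = 0.038911 and τ_data = 30/117.3 = 0.255754, so τ_n = 0.294665.
Rearranging for μ₀: μ₀ = (μ_n·τ_n − τ_data·x̄)/τ₀ = (4.6663·0.294665 − 0.255754·6.0) / 0.038911 = -0.159529/0.038911 ≈ -4.1.

μ₀ = -4.1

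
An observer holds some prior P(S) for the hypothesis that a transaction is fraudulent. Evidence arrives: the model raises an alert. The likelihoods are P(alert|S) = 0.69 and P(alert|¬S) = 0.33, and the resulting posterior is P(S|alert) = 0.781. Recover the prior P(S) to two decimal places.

In odds form, posterior odds = prior odds × likelihood ratio, so prior odds = posterior odds ÷ LR.
Posterior odds = 0.781/(1−0.781) = 3.5662. LR = 0.69/0.33 = 2.0909.
Prior odds = 3.5662/2.0909 = 1.7056, so P(S) = 1.7056/(1+1.7056) ≈ 0.63.

P(S) = 0.63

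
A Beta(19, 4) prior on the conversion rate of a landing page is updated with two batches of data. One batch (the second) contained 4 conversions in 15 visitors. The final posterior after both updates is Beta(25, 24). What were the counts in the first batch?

Sequential conjugate updates are equivalent to a single update on the pooled data, so total successes = posterior α − prior α and total failures = posterior β − prior β.
Total across both batches: 25−19=6 conversions, 24−4=20 bounces.
Subtract the second batch: 6−4=2 conversions and 20−11=9 bounces.

2 conversions and 9 bounces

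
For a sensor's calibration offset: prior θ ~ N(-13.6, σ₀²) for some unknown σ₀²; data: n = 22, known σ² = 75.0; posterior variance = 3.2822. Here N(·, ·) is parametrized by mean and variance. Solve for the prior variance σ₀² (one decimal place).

σ₀² = 88.2

For the Normal–Normal model with known σ², precisions add: τ_n = τ₀ + n/σ².
So 1/σ₀² = 1/3.2822 − 22/75.0 = 0.304674 − 0.293333 = 0.011341.
Hence σ₀² = 1/0.011341 ≈ 88.2.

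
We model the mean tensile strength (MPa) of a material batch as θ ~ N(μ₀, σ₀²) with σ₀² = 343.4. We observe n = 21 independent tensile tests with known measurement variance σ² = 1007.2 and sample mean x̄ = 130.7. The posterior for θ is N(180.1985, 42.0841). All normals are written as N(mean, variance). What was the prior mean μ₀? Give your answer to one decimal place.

μ₀ = 534.6

With known observation variance, the Normal–Normal posterior has precision τ_n = τ₀ + n/σ² and mean μ_n = (τ₀μ₀ + (n/σ²)x̄)/τ_n.
Here τ₀ = 1/343.4 = 0.002912 and τ_data = 21/1007.2 = 0.020850, so τ_n = 0.023762.
Rearranging for μ₀: μ₀ = (μ_n·τ_n − τ_data·x̄)/τ₀ = (180.1985·0.023762 − 0.020850·130.7) / 0.002912 = 1.556782/0.002912 ≈ 534.6.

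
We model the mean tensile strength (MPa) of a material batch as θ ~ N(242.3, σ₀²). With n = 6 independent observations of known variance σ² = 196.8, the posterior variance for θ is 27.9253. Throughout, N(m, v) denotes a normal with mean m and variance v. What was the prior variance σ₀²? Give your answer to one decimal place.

Posterior precision equals prior precision plus data precision: 1/σ_n² = 1/σ₀² + n/σ².
So 1/σ₀² = 1/27.9253 − 6/196.8 = 0.035810 − 0.030488 = 0.005322.
Hence σ₀² = 1/0.005322 ≈ 187.9.

σ₀² = 187.9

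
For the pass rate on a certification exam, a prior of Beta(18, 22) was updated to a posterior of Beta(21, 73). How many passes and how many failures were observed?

3 passes and 51 failures

A Beta(a, b) prior with s successes and f failures in binomial data gives a Beta(a+s, b+f) posterior.
So s = 21 − 18 = 3 and f = 73 − 22 = 51.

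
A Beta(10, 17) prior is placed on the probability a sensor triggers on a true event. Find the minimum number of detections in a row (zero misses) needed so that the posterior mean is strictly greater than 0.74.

After k detections and 0 misses the posterior is Beta(10+k, 17), with mean (10+k)/(10+17+k).
Set (10+k)/(27+k) > 0.74 and solve: k > (0.74·27 − 10)/(1 − 0.74) = 38.385.
The smallest integer exceeding 38.385 is 39.

k = 39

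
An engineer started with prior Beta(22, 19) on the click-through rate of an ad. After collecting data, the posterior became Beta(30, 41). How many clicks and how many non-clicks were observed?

8 clicks and 22 non-clicks

Beta is conjugate to the binomial likelihood: posterior = Beta(a+s, b+f).
So s = 30 − 22 = 8 and f = 41 − 19 = 22.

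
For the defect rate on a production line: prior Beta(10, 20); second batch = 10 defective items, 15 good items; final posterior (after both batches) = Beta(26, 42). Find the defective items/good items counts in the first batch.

Sequential conjugate updates are equivalent to a single update on the pooled data, so total successes = posterior α − prior α and total failures = posterior β − prior β.
Total across both batches: 26−10=16 defective items, 42−20=22 good items.
Subtract the second batch: 16−10=6 defective items and 22−15=7 good items.

6 defective items and 7 good items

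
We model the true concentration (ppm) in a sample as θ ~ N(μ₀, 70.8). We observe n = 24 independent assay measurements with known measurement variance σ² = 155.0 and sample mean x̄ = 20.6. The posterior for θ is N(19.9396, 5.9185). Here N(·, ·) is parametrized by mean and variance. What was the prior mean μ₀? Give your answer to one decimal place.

With known observation variance, the Normal–Normal posterior has precision τ_n = τ₀ + n/σ² and mean μ_n = (τ₀μ₀ + (n/σ²)x̄)/τ_n.
Here τ₀ = 1/70.8 = 0.014124 and τ_data = 24/155.0 = 0.154839, so τ_n = 0.168963.
Rearranging for μ₀: μ₀ = (μ_n·τ_n − τ_data·x̄)/τ₀ = (19.9396·0.168963 − 0.154839·20.6) / 0.014124 = 0.179371/0.014124 ≈ 12.7.

μ₀ = 12.7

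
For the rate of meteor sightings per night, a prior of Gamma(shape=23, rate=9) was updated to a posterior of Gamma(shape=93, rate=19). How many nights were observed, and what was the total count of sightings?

n = 10 nights with total 70 sightings

A Gamma(α, β) prior (rate parametrization) on a Poisson rate with n observations summing to S gives posterior Gamma(α+S, β+n).
Matching: Σxᵢ = 93 − 23 = 70 and n = 19 − 9 = 10.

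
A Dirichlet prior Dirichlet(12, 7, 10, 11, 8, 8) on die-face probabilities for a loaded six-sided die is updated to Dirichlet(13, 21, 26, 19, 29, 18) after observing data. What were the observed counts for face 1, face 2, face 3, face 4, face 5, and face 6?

counts (1, 14, 16, 8, 21, 10)

For a Dirichlet(α) prior with multinomial counts c, the posterior is Dirichlet(α + c) componentwise.
Counts are posterior − prior componentwise: 13−12=1, 21−7=14, 26−10=16, 19−11=8, 29−8=21, 18−8=10.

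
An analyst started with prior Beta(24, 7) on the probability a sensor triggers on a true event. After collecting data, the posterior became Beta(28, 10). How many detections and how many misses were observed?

A Beta(a, b) prior with s successes and f failures in binomial data gives a Beta(a+s, b+f) posterior.
So s = 28 − 24 = 4 and f = 10 − 7 = 3.

4 detections and 3 misses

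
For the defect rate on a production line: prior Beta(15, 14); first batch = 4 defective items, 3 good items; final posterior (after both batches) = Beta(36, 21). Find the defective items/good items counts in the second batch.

17 defective items and 4 good items

Sequential conjugate updates are equivalent to a single update on the pooled data, so total successes = posterior α − prior α and total failures = posterior β − prior β.
Total across both batches: 36−15=21 defective items, 21−14=7 good items.
Subtract the first batch: 21−4=17 defective items and 7−3=4 good items.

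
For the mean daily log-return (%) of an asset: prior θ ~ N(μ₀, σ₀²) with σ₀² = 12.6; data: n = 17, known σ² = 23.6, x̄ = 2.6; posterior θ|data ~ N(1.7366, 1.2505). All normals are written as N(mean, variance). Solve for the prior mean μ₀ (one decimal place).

μ₀ = -6.1

The posterior mean is a precision-weighted average: μ_n = (τ₀μ₀ + τ_data·x̄)/(τ₀+τ_data), with τ₀=1/σ₀² and τ_data=n/σ².
Here τ₀ = 1/12.6 = 0.079365 and τ_data = 17/23.6 = 0.720339, so τ_n = 0.799704.
Rearranging for μ₀: μ₀ = (μ_n·τ_n − τ_data·x̄)/τ₀ = (1.7366·0.799704 − 0.720339·2.6) / 0.079365 = -0.484115/0.079365 ≈ -6.1.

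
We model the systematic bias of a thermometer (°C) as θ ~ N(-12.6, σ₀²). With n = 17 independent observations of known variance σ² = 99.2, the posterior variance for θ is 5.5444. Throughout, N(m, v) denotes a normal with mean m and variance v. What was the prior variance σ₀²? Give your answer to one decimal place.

For the Normal–Normal model with known σ², precisions add: τ_n = τ₀ + n/σ².
So 1/σ₀² = 1/5.5444 − 17/99.2 = 0.180362 − 0.171371 = 0.008991.
Hence σ₀² = 1/0.008991 ≈ 111.2.

σ₀² = 111.2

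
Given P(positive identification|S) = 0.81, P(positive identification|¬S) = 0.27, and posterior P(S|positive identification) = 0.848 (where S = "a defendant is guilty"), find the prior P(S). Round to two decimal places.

P(S) = 0.65

Bayes' rule in odds form gives O(S|E) = O(S)·[P(E|S)/P(E|¬S)], hence O(S) = O(S|E)/LR.
Posterior odds = 0.848/(1−0.848) = 5.5789. LR = 0.81/0.27 = 3.0000.
Prior odds = 5.5789/3.0000 = 1.8596, so P(S) = 1.8596/(1+1.8596) ≈ 0.65.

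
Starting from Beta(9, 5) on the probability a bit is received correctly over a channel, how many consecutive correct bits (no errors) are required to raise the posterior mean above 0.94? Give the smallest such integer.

k = 70

After k correct bits and 0 errors the posterior is Beta(9+k, 5), with mean (9+k)/(9+5+k).
Set (9+k)/(14+k) > 0.94 and solve: k > (0.94·14 − 9)/(1 − 0.94) = 69.333.
The smallest integer exceeding 69.333 is 70, and checking k=70: (79)/(84) = 0.9405 > 0.94.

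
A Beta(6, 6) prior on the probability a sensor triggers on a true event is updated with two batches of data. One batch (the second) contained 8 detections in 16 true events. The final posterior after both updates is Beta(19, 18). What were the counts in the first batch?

5 detections and 4 misses

Sequential conjugate updates are equivalent to a single update on the pooled data, so total successes = posterior α − prior α and total failures = posterior β − prior β.
Total across both batches: 19−6=13 detections, 18−6=12 misses.
Subtract the second batch: 13−8=5 detections and 12−8=4 misses.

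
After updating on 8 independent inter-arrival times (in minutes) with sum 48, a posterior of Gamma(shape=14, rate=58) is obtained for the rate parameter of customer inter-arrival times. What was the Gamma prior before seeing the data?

Gamma–exponential conjugacy: posterior shape = α + n, posterior rate = β + Σtᵢ.
So α = 14 − 8 = 6 and β = 58 − 48 = 10.

Gamma(shape=6, rate=10)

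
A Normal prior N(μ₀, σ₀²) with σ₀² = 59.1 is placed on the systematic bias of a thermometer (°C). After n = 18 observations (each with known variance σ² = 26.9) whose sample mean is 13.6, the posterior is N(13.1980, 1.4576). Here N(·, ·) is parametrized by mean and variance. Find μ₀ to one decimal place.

The posterior mean is a precision-weighted average: μ_n = (τ₀μ₀ + τ_data·x̄)/(τ₀+τ_data), with τ₀=1/σ₀² and τ_data=n/σ².
Here τ₀ = 1/59.1 = 0.016920 and τ_data = 18/26.9 = 0.669145, so τ_n = 0.686065.
Rearranging for μ₀: μ₀ = (μ_n·τ_n − τ_data·x̄)/τ₀ = (13.1980·0.686065 − 0.669145·13.6) / 0.016920 = -0.045686/0.016920 ≈ -2.7.

μ₀ = -2.7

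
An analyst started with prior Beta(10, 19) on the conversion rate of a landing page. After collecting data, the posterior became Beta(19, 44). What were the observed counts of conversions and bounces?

Beta is conjugate to the binomial likelihood: posterior = Beta(a+s, b+f).
So s = 19 − 10 = 9 and f = 44 − 19 = 25.

9 conversions and 25 bounces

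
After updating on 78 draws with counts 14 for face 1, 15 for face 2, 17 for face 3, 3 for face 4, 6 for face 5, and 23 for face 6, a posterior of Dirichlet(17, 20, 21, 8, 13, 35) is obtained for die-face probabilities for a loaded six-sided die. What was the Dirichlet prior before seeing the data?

Dirichlet(3, 5, 4, 5, 7, 12)

For a Dirichlet(α) prior with multinomial counts c, the posterior is Dirichlet(α + c) componentwise.
Subtract each count from the matching posterior parameter: 17−14=3, 20−15=5, 21−17=4, 8−3=5, 13−6=7, 35−23=12.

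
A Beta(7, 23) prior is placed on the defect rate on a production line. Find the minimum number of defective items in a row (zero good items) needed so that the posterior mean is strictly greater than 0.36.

k = 6

After k defective items and 0 good items the posterior is Beta(7+k, 23), with mean (7+k)/(7+23+k).
Set (7+k)/(30+k) > 0.36 and solve: k > (0.36·30 − 7)/(1 − 0.36) = 5.938.
The smallest integer exceeding 5.938 is 6.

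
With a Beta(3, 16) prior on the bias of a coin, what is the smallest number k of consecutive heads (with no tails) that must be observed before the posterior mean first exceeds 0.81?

k = 66

After k heads and 0 tails the posterior is Beta(3+k, 16), with mean (3+k)/(3+16+k).
Set (3+k)/(19+k) > 0.81 and solve: k > (0.81·19 − 3)/(1 − 0.81) = 65.211.
The smallest integer exceeding 65.211 is 66, and checking k=66: (69)/(85) = 0.8118 > 0.81.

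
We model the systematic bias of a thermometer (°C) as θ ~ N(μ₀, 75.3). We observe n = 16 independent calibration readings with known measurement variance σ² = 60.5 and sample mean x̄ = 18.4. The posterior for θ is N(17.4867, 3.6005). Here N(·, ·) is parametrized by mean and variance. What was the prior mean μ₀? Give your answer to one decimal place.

The posterior mean is a precision-weighted average: μ_n = (τ₀μ₀ + τ_data·x̄)/(τ₀+τ_data), with τ₀=1/σ₀² and τ_data=n/σ².
Here τ₀ = 1/75.3 = 0.013280 and τ_data = 16/60.5 = 0.264463, so τ_n = 0.277743.
Rearranging for μ₀: μ₀ = (μ_n·τ_n − τ_data·x̄)/τ₀ = (17.4867·0.277743 − 0.264463·18.4) / 0.013280 = -0.009311/0.013280 ≈ -0.7.

μ₀ = -0.7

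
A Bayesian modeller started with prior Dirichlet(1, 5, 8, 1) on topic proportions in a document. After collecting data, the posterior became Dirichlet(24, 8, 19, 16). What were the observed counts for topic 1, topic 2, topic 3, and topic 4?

For a Dirichlet(α) prior with multinomial counts c, the posterior is Dirichlet(α + c) componentwise.
Counts are posterior − prior componentwise: 24−1=23, 8−5=3, 19−8=11, 16−1=15.

counts (23, 3, 11, 15)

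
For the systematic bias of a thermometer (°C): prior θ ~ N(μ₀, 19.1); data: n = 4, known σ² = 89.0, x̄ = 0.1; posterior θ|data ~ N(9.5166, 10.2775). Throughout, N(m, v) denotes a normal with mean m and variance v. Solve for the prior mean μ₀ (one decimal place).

The posterior mean is a precision-weighted average: μ_n = (τ₀μ₀ + τ_data·x̄)/(τ₀+τ_data), with τ₀=1/σ₀² and τ_data=n/σ².
Here τ₀ = 1/19.1 = 0.052356 and τ_data = 4/89.0 = 0.044944, so τ_n = 0.097300.
Rearranging for μ₀: μ₀ = (μ_n·τ_n − τ_data·x̄)/τ₀ = (9.5166·0.097300 − 0.044944·0.1) / 0.052356 = 0.921471/0.052356 ≈ 17.6.

μ₀ = 17.6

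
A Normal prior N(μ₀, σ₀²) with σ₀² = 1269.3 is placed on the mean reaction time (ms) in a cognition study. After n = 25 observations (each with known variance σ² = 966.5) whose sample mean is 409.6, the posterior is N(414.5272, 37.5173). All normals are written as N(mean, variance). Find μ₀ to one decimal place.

μ₀ = 576.3

The posterior mean is a precision-weighted average: μ_n = (τ₀μ₀ + τ_data·x̄)/(τ₀+τ_data), with τ₀=1/σ₀² and τ_data=n/σ².
Here τ₀ = 1/1269.3 = 0.000788 and τ_data = 25/966.5 = 0.025867, so τ_n = 0.026655.
Rearranging for μ₀: μ₀ = (μ_n·τ_n − τ_data·x̄)/τ₀ = (414.5272·0.026655 − 0.025867·409.6) / 0.000788 = 0.454099/0.000788 ≈ 576.3.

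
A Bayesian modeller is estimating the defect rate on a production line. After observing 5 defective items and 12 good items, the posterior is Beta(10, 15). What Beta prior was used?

A Beta(α, β) prior with s successes and f failures in binomial data gives a Beta(α+s, β+f) posterior.
So α = 10 − 5 = 5 and β = 15 − 12 = 3.

Beta(5, 3)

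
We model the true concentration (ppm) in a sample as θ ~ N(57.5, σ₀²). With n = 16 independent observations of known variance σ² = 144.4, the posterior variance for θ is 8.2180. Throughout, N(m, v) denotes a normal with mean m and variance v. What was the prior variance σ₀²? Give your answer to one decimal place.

σ₀² = 91.9

Posterior precision equals prior precision plus data precision: 1/σ_n² = 1/σ₀² + n/σ².
So 1/σ₀² = 1/8.2180 − 16/144.4 = 0.121684 − 0.110803 = 0.010881.
Hence σ₀² = 1/0.010881 ≈ 91.9.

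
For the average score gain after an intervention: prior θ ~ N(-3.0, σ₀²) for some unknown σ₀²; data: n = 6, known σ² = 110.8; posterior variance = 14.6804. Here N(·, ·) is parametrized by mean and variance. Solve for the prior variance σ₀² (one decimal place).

σ₀² = 71.6

Posterior precision equals prior precision plus data precision: 1/σ_n² = 1/σ₀² + n/σ².
So 1/σ₀² = 1/14.6804 − 6/110.8 = 0.068118 − 0.054152 = 0.013966.
Hence σ₀² = 1/0.013966 ≈ 71.6.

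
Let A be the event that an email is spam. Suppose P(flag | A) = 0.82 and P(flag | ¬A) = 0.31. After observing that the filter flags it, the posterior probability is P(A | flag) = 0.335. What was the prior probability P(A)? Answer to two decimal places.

P(A) = 0.16

In odds form, posterior odds = prior odds × likelihood ratio, so prior odds = posterior odds ÷ LR.
Posterior odds = 0.335/(1−0.335) = 0.5038. LR = 0.82/0.31 = 2.6452.
Prior odds = 0.5038/2.6452 = 0.1905, so P(A) = 0.1905/(1+0.1905) ≈ 0.16.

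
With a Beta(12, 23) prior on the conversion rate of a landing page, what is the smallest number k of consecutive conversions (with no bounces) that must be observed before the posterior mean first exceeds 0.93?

k = 294

After k conversions and 0 bounces the posterior is Beta(12+k, 23), with mean (12+k)/(12+23+k).
Set (12+k)/(35+k) > 0.93 and solve: k > (0.93·35 − 12)/(1 − 0.93) = 293.571.
The smallest integer exceeding 293.571 is 294.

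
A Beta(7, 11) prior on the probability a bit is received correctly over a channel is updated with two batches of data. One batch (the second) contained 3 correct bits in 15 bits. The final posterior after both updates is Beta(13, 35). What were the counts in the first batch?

3 correct bits and 12 errors

Sequential conjugate updates are equivalent to a single update on the pooled data, so total successes = posterior α − prior α and total failures = posterior β − prior β.
Total across both batches: 13−7=6 correct bits, 35−11=24 errors.
Subtract the second batch: 6−3=3 correct bits and 24−12=12 errors.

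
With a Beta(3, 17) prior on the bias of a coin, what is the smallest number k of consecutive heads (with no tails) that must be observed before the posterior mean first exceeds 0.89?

k = 135

After k heads and 0 tails the posterior is Beta(3+k, 17), with mean (3+k)/(3+17+k).
Set (3+k)/(20+k) > 0.89 and solve: k > (0.89·20 − 3)/(1 − 0.89) = 134.545.
The smallest integer exceeding 134.545 is 135.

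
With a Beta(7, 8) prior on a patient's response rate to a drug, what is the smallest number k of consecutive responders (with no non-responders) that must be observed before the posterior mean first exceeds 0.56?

After k responders and 0 non-responders the posterior is Beta(7+k, 8), with mean (7+k)/(7+8+k).
Set (7+k)/(15+k) > 0.56 and solve: k > (0.56·15 − 7)/(1 − 0.56) = 3.182.
The smallest integer exceeding 3.182 is 4, and checking k=4: (11)/(19) = 0.5789 > 0.56.

k = 4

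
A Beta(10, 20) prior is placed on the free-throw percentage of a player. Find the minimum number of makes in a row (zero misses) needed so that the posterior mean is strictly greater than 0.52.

k = 12

After k makes and 0 misses the posterior is Beta(10+k, 20), with mean (10+k)/(10+20+k).
Set (10+k)/(30+k) > 0.52 and solve: k > (0.52·30 − 10)/(1 − 0.52) = 11.667.
The smallest integer exceeding 11.667 is 12.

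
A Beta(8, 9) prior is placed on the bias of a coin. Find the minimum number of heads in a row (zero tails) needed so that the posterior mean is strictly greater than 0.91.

k = 84

After k heads and 0 tails the posterior is Beta(8+k, 9), with mean (8+k)/(8+9+k).
Set (8+k)/(17+k) > 0.91 and solve: k > (0.91·17 − 8)/(1 − 0.91) = 83.000.
The smallest integer exceeding 83.000 is 84, and checking k=84: (92)/(101) = 0.9109 > 0.91.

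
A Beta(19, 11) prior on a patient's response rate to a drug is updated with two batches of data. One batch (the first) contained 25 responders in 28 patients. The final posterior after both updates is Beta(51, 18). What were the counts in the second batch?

7 responders and 4 non-responders

Sequential conjugate updates are equivalent to a single update on the pooled data, so total successes = posterior α − prior α and total failures = posterior β − prior β.
Total across both batches: 51−19=32 responders, 18−11=7 non-responders.
Subtract the first batch: 32−25=7 responders and 7−3=4 non-responders.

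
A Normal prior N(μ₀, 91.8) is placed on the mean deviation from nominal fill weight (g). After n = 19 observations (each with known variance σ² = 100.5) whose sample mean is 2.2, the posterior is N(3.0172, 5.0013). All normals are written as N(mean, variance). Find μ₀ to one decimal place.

μ₀ = 17.2

The posterior mean is a precision-weighted average: μ_n = (τ₀μ₀ + τ_data·x̄)/(τ₀+τ_data), with τ₀=1/σ₀² and τ_data=n/σ².
Here τ₀ = 1/91.8 = 0.010893 and τ_data = 19/100.5 = 0.189055, so τ_n = 0.199948.
Rearranging for μ₀: μ₀ = (μ_n·τ_n − τ_data·x̄)/τ₀ = (3.0172·0.199948 − 0.189055·2.2) / 0.010893 = 0.187362/0.010893 ≈ 17.2.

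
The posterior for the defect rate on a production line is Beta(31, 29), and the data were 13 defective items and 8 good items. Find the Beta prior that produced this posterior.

Under Beta–binomial conjugacy the posterior parameters are (α+s, β+f).
So α = 31 − 13 = 18 and β = 29 − 8 = 21.

Beta(18, 21)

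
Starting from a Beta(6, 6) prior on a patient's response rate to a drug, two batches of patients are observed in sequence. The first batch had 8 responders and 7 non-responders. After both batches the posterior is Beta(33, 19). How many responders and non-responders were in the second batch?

Because Beta–binomial updating is additive in the counts, the combined data contributed (α_post−α_prior, β_post−β_prior) successes and failures.
Total across both batches: 33−6=27 responders, 19−6=13 non-responders.
Subtract the first batch: 27−8=19 responders and 13−7=6 non-responders.

19 responders and 6 non-responders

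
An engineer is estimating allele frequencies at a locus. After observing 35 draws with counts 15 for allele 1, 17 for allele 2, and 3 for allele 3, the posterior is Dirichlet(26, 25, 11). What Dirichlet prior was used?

For a Dirichlet(α) prior with multinomial counts c, the posterior is Dirichlet(α + c) componentwise.
Subtract each count from the matching posterior parameter: 26−15=11, 25−17=8, 11−3=8.

Dirichlet(11, 8, 8)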